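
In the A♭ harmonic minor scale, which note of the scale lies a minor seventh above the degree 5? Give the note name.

Db

The scale is A♭ B♭ C♭ D♭ E♭ F♭ G.
The degree 5 is E♭; a minor seventh above that is D♭ — scale degree 4.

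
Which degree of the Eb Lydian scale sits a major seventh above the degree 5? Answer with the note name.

The scale is Eb F G A Bb C D.
The degree 5 is Bb; a major seventh above that is A — scale degree 4.

A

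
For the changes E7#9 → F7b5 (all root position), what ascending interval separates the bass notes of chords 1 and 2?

The roots are E and F.
2 letter names make it a second; at 1 semitone (a half step narrower than major) the quality is minor.

minor second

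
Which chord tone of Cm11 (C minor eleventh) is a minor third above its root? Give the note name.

Cm11: C–E♭–G–B♭–D–F.
The root is C. A minor third above C is E♭.
E♭ is the chord's 3rd.

Eb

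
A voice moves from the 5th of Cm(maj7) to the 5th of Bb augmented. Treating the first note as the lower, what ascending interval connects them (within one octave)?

major seventh

Cm(maj7) has G as its 5th, and Bb augmented has F# as its 5th.
From G to F# is 11 semitones, exactly the major seventh.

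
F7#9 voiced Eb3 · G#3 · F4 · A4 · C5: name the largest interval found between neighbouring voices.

diminished seventh

Adjacent intervals: Eb3→G#3 = augmented third; G#3→F4 = diminished seventh; F4→A4 = major third; A4→C5 = minor third.
The largest is G#3 to F4, a diminished seventh (9 semitones).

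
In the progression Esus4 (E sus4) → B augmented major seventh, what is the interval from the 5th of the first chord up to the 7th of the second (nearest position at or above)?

major 7th

Esus4 (E sus4) has B as its 5th, and B augmented major seventh has A# as its 7th.
B up to A# spans 7 letter names and 11 semitones — a major seventh.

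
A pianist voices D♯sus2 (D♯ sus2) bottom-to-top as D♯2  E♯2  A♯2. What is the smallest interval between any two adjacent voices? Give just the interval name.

M2

Adjacent intervals: D♯2→E♯2 = major second; E♯2→A♯2 = perfect fourth.
The smallest is D♯2 to E♯2, a major second (2 semitones).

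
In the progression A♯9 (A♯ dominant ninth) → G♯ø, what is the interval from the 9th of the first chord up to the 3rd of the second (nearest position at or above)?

d8

The 9th of A♯9 (A♯ dominant ninth) is B♯; the 3rd of G♯ø is B.
B♯ up to B is 11 semitones, a half step narrower than a perfect octave, so the interval is diminished.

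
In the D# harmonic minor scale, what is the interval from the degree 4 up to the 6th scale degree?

D# harmonic minor: D# E# F# G# A# B C##.
Degree 4 = G#; degree 6 = B.
G# up to B is 3 semitones, a half step narrower than a major third, so the interval is minor.

m3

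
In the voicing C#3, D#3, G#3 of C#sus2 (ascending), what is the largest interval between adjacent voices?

Adjacent intervals: C#3→D#3 = major second; D#3→G#3 = perfect fourth.
The largest is D#3 to G#3, a perfect fourth (5 semitones).

perfect 4th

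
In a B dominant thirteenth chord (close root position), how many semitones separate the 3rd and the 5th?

3

B13: B D# F# A C# G#.
D# to F# is a minor third: 3 semitones.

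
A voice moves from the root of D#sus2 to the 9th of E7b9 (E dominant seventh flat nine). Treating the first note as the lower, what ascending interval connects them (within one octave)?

The root of D#sus2 is D#; the 9th of E7b9 (E dominant seventh flat nine) is F.
3 letter names make it a third; at 2 semitones (a whole step narrower than major) the quality is diminished.

d3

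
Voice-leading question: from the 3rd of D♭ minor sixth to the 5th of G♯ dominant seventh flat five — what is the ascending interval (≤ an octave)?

A6

D♭ minor sixth has F♭ as its 3rd, and G♯ dominant seventh flat five has D as its 5th.
F♭ up to D is 10 semitones, a half step wider than a major sixth, so the interval is augmented.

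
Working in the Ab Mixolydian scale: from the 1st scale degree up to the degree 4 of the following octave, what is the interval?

Ab mixolydian: Ab Bb C Db Eb F Gb.
The 1st scale degree is Ab and the degree 4 (up an octave) is Db.
Ab up to Db spans 11 letter names and 17 semitones — a perfect eleventh.

perfect 11th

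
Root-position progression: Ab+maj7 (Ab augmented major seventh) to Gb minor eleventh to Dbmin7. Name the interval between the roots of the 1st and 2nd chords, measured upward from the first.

minor 7th

The roots are Ab and Gb.
Ab up to Gb is 10 semitones, a half step narrower than a major seventh, so the interval is minor.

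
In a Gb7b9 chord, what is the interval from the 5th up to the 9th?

diminished fifth

Spelling the chord: Gb-Bb-Db-Fb-Abb.
That puts Db below Abb.
From Db to Abb: 6 semitones over a fifth = diminished.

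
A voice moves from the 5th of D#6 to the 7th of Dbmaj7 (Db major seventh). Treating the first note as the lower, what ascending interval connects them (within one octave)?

The 5th of D#6 is A#; the 7th of Dbmaj7 (Db major seventh) is C.
A# up to C is 2 semitones, a whole step narrower than a major third, so the interval is diminished.

diminished 3rd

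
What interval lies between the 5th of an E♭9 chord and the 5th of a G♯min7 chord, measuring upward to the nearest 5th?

E♭9 has B♭ as its 5th, and G♯min7 has D♯ as its 5th.
From B♭ to D♯: 5 semitones over a third = augmented.

augmented third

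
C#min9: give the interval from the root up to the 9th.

major ninth

C#min9 is spelled C#-E-G#-B-D#.
That puts C# below D#.
Counting 9 letters and 14 half steps from C# gives a major ninth.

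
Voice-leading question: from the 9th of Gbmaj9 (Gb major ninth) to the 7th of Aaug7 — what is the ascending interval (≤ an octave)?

major seventh

The 9th of Gbmaj9 (Gb major ninth) is Ab; the 7th of Aaug7 is G.
From Ab to G is 11 semitones, exactly the major seventh.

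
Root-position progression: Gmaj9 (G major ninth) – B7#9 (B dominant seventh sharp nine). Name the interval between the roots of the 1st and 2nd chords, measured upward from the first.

The roots are G and B.
G up to B spans 3 letter names and 4 semitones — a major third.

major third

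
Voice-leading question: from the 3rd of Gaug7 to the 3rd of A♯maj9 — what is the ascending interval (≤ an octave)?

The 3rd of Gaug7 is B; the 3rd of A♯maj9 is C𝄪.
B up to C𝄪 is 3 semitones, a half step wider than a major second, so the interval is augmented.

augmented second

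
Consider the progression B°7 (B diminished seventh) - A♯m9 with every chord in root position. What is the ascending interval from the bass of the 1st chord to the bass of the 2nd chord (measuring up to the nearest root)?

The roots are B and A♯.
From B to A♯ is 11 semitones, exactly the major seventh.

major seventh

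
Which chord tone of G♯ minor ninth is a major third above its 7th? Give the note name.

G♯min9 (G♯ minor ninth): G♯, B, D♯, F♯, A♯.
The 7th is F♯. A major third above F♯ is A♯.
A♯ is the chord's 9th.

A#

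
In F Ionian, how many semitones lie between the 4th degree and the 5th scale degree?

The scale is F G A B♭ C D E.
B♭ up to C is a major second — 2 semitones.

2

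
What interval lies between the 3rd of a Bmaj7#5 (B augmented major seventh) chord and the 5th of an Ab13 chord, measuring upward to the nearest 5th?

d2

Bmaj7#5 (B augmented major seventh) has D# as its 3rd, and Ab13 has Eb as its 5th.
D# up to Eb is 0 semitones, a whole step narrower than a major second, so the interval is diminished.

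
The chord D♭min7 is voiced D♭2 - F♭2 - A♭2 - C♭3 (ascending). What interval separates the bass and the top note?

The outer voices are D♭2 and C♭3.
7 letter names make it a seventh; at 10 semitones (a half step narrower than major) the quality is minor.

minor seventh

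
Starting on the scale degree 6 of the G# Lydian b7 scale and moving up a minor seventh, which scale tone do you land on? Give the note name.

The scale is G# A# B# C## D# E# F#.
The scale degree 6 is E#; a minor seventh above that is D# — scale degree 5.

D#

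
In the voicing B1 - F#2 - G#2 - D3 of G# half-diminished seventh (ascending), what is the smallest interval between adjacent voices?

major second

Adjacent intervals: B1→F#2 = perfect fifth; F#2→G#2 = major second; G#2→D3 = diminished fifth.
The smallest is F#2 to G#2, a major second (2 semitones).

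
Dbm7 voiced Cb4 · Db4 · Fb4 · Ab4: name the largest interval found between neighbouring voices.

major 3rd

Adjacent intervals: Cb4→Db4 = major second; Db4→Fb4 = minor third; Fb4→Ab4 = major third.
The largest is Fb4 to Ab4, a major third (4 semitones).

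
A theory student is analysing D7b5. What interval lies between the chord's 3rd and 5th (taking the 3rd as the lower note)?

diminished 3rd

Spelling the chord: D, F#, Ab, C.
3rd = F#; 5th = Ab.
3 letter names make it a third; at 2 semitones (a whole step narrower than major) the quality is diminished.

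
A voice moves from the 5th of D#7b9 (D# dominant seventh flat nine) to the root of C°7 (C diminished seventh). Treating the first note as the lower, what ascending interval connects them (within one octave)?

d3

D#7b9 (D# dominant seventh flat nine) has A# as its 5th, and C°7 (C diminished seventh) has C as its root.
3 letter names make it a third; at 2 semitones (a whole step narrower than major) the quality is diminished.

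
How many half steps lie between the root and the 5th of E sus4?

The chord tones of Esus4 (E sus4) are E, A, B.
E to B is a perfect fifth: 7 semitones.

7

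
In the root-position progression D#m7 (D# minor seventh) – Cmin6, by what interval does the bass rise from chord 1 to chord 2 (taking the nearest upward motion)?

diminished seventh

The roots are D# and C.
D# up to C is 9 semitones, a whole step narrower than a major seventh, so the interval is diminished.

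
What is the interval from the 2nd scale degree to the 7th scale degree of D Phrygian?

M6

Spelling D Phrygian: D Eb F G A Bb C.
The 2nd scale degree is Eb and the scale degree 7 is C.
Counting 6 letters and 9 half steps from Eb gives a major sixth.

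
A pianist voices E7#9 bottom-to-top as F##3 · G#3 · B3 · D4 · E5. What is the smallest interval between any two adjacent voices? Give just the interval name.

minor second

Adjacent intervals: F##3→G#3 = minor second; G#3→B3 = minor third; B3→D4 = minor third; D4→E5 = major ninth.
The smallest is F##3 to G#3, a minor second (1 semitone).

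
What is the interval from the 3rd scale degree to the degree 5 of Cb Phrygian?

major third

Spelling Cb Phrygian: Cb Dbb Ebb Fb Gb Abb Bbb.
So we need the interval from Ebb up to Gb.
Ebb up to Gb spans 3 letter names and 4 semitones — a major third.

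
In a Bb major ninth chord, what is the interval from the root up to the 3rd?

major third

The chord tones of Bbmaj9 are Bb–D–F–A–C.
So we need the interval from Bb up to D.
From Bb to D is 4 semitones, exactly the major third.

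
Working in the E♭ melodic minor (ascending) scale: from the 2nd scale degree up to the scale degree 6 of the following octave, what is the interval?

perfect twelfth

Spelling the E♭ melodic minor (ascending) scale: E♭ F G♭ A♭ B♭ C D.
So we need the interval from F up to C.
F up to C spans 12 letter names and 19 semitones — a perfect twelfth.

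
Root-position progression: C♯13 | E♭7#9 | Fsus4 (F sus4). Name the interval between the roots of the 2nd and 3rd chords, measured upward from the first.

major second

The roots are E♭ and F.
E♭ up to F spans 2 letter names and 2 semitones — a major second.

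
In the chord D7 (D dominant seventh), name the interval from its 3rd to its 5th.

Spelling the chord: D-F#-A-C.
So we need the interval from F# up to A.
F# up to A is 3 semitones, a half step narrower than a major third, so the interval is minor.

minor 3rd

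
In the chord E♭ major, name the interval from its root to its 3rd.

Spelling the chord: E♭, G, B♭.
So we need the interval from E♭ up to G.
Counting 3 letters and 4 half steps from E♭ gives a major third.

major 3rd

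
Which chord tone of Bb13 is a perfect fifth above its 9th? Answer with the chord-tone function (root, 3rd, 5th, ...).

Bb13: Bb–D–F–Ab–C–G.
The 9th is C. A perfect fifth above C is G.
G is the chord's 13th.

13th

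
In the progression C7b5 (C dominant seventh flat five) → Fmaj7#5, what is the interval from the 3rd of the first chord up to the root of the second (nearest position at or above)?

minor 2nd

The 3rd of C7b5 (C dominant seventh flat five) is E; the root of Fmaj7#5 is F.
2 letter names make it a second; at 1 semitone (a half step narrower than major) the quality is minor.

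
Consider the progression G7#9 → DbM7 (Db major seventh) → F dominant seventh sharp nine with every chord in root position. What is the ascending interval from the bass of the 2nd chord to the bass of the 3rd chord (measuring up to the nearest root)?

The roots are Db and F.
Counting 3 letters and 4 half steps from Db gives a major third.

major third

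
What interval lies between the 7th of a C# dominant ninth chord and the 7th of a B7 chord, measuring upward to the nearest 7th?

C# dominant ninth has B as its 7th, and B7 has A as its 7th.
From B to A: 10 semitones over a seventh = minor.

minor seventh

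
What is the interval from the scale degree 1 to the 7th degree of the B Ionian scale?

major seventh

B major: B C# D# E F# G# A#.
That puts B below A#.
Counting 7 letters and 11 half steps from B gives a major seventh.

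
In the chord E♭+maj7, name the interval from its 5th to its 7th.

Spelling the chord: E♭, G, B, D.
So we need the interval from B up to D.
B up to D is 3 semitones, a half step narrower than a major third, so the interval is minor.

minor third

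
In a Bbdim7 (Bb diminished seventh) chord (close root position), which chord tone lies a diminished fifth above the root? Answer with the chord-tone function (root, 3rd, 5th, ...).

5th

Bbdim7 (Bb diminished seventh): Bb Db Fb Abb.
The root is Bb. A diminished fifth above Bb is Fb.
Fb is the chord's 5th.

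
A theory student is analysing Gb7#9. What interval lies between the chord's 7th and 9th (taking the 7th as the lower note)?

augmented third

Spelling the chord: Gb Bb Db Fb A.
So we need the interval from Fb up to A.
3 letter names make it a third; at 5 semitones (a half step wider than major) the quality is augmented.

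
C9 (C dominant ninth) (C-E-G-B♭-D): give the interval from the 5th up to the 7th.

That puts G below B♭.
3 letter names make it a third; at 3 semitones (a half step narrower than major) the quality is minor.

m3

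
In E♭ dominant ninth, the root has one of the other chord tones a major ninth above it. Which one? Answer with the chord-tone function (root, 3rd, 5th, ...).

E♭9: E♭, G, B♭, D♭, F.
The root is E♭. A major ninth above E♭ is F.
F is the chord's 9th.

9th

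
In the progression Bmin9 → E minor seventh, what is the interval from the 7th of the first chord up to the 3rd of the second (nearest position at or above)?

The 7th of Bmin9 is A; the 3rd of E minor seventh is G.
From A to G: 10 semitones over a seventh = minor.

m7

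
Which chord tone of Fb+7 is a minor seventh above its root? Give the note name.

Fbaug7 (Fb augmented seventh) is spelled Fb-Ab-C-Ebb.
The root is Fb. A minor seventh above Fb is Ebb.
Ebb is the chord's 7th.

Ebb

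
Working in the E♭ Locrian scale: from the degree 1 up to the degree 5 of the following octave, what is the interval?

The scale runs E♭ F♭ G♭ A♭ B𝄫 C♭ D♭.
So we need the interval from E♭ up to B𝄫.
From E♭ to B𝄫: 18 semitones over a twelfth = diminished.

diminished twelfth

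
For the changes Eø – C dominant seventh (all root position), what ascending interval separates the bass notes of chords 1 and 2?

The roots are E and C.
6 letter names make it a sixth; at 8 semitones (a half step narrower than major) the quality is minor.

minor sixth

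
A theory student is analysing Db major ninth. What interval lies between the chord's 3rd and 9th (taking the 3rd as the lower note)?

minor seventh

Dbmaj9 (Db major ninth): Db–F–Ab–C–Eb.
That puts F below Eb.
From F to Eb: 10 semitones over a seventh = minor.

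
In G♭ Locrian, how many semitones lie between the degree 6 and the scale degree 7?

The scale is G♭ A𝄫 B𝄫 C♭ D𝄫 E𝄫 F♭.
E𝄫 up to F♭ is a major second — 2 semitones.

2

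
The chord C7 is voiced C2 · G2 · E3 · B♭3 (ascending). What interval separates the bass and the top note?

The outer voices are C2 and B♭3.
14 letter names make it a fourteenth; at 22 semitones (a half step narrower than major) the quality is minor.

minor fourteenth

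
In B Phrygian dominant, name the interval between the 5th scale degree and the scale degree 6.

The scale runs B C D# E F# G A.
5th scale degree = F#; 6th degree = G.
2 letter names make it a second; at 1 semitone (a half step narrower than major) the quality is minor.

minor 2nd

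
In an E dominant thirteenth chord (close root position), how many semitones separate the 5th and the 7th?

Spelling the chord: E, G♯, B, D, F♯, C♯.
B to D is a minor third: 3 semitones.

3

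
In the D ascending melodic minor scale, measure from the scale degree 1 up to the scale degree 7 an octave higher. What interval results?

The scale runs D E F G A B C♯.
The scale degree 1 is D and the 7th degree (up an octave) is C♯.
D up to C♯ spans 14 letter names and 23 semitones — a major fourteenth.

major 14th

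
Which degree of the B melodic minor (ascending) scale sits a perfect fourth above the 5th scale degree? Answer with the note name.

B

The scale is B C# D E F# G# A#.
The 5th scale degree is F#; a perfect fourth above that is B — scale degree 1.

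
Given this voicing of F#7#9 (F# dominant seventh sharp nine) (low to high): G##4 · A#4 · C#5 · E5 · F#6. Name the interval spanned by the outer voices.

d14

The outer voices are G##4 and F#6.
From G## to F#: 21 semitones over a fourteenth = diminished.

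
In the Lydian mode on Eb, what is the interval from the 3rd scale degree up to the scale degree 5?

Spelling the Lydian mode on Eb: Eb F G A Bb C D.
So we need the interval from G up to Bb.
G up to Bb is 3 semitones, a half step narrower than a major third, so the interval is minor.

minor third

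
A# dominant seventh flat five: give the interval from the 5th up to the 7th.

major third

Spelling the chord: A# C## E G#.
The 5th is E and the 7th is G#.
From E to G# is 4 semitones, exactly the major third.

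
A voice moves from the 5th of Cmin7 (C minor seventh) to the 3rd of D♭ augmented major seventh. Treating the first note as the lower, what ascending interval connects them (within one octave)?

The 5th of Cmin7 (C minor seventh) is G; the 3rd of D♭ augmented major seventh is F.
G up to F is 10 semitones, a half step narrower than a major seventh, so the interval is minor.

minor seventh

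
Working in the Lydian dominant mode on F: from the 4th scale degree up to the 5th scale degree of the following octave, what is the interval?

The scale runs F G A B C D Eb.
That puts B below C.
9 letter names make it a ninth; at 13 semitones (a half step narrower than major) the quality is minor.

minor 9th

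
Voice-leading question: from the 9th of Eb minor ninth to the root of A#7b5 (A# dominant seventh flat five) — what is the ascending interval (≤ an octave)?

The 9th of Eb minor ninth is F; the root of A#7b5 (A# dominant seventh flat five) is A#.
3 letter names make it a third; at 5 semitones (a half step wider than major) the quality is augmented.

A3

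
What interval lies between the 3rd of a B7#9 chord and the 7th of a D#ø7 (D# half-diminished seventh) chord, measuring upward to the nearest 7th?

minor seventh

The 3rd of B7#9 is D#; the 7th of D#ø7 (D# half-diminished seventh) is C#.
D# up to C# is 10 semitones, a half step narrower than a major seventh, so the interval is minor.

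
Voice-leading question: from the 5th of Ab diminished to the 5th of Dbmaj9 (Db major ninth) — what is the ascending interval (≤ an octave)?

augmented 4th

Ab diminished has Ebb as its 5th, and Dbmaj9 (Db major ninth) has Ab as its 5th.
Ebb up to Ab is 6 semitones, a half step wider than a perfect fourth, so the interval is augmented.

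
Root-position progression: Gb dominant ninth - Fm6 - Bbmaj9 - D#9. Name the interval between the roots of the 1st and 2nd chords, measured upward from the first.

major seventh

The roots are Gb and F.
Counting 7 letters and 11 half steps from Gb gives a major seventh.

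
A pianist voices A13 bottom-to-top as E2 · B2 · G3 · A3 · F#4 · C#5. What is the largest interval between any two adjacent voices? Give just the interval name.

Adjacent intervals: E2→B2 = perfect fifth; B2→G3 = minor sixth; G3→A3 = major second; A3→F#4 = major sixth; F#4→C#5 = perfect fifth.
The largest is A3 to F#4, a major sixth (9 semitones).

major sixth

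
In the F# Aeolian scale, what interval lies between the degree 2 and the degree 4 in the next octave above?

The scale runs F# G# A B C# D E.
The degree 2 is G# and the 4th scale degree (up an octave) is B.
G# up to B is 15 semitones, a half step narrower than a major tenth, so the interval is minor.

minor tenth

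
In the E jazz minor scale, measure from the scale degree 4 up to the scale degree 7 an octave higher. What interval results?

E melodic minor: E F# G A B C# D#.
The scale degree 4 is A and the 7th scale degree (up an octave) is D#.
From A to D#: 18 semitones over an eleventh = augmented.

augmented eleventh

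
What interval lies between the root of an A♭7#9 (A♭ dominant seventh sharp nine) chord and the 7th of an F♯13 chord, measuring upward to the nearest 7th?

A♭7#9 (A♭ dominant seventh sharp nine) has A♭ as its root, and F♯13 has E as its 7th.
A♭ up to E is 8 semitones, a half step wider than a perfect fifth, so the interval is augmented.

augmented fifth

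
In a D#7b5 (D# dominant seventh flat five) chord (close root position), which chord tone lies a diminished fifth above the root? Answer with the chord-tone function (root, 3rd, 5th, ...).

5th

Spelling the chord: D#-F##-A-C#.
The root is D#. A diminished fifth above D# is A.
A is the chord's 5th.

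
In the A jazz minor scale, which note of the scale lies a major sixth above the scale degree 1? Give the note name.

The scale is A B C D E F# G#.
The scale degree 1 is A; a major sixth above that is F# — scale degree 6.

F#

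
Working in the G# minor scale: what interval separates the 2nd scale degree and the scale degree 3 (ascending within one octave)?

minor second

Spelling the G# minor scale: G# A# B C# D# E F#.
That puts A# below B.
A# up to B is 1 semitone, a half step narrower than a major second, so the interval is minor.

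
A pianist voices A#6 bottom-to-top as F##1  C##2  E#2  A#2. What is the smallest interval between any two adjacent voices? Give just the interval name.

minor 3rd

Adjacent intervals: F##1→C##2 = perfect fifth; C##2→E#2 = minor third; E#2→A#2 = perfect fourth.
The smallest is C##2 to E#2, a minor third (3 semitones).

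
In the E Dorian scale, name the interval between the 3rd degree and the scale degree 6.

augmented fourth

The scale runs E F♯ G A B C♯ D.
So we need the interval from G up to C♯.
4 letter names make it a fourth; at 6 semitones (a half step wider than perfect) the quality is augmented.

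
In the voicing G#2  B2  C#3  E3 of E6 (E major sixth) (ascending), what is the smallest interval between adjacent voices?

major second

Adjacent intervals: G#2→B2 = minor third; B2→C#3 = major second; C#3→E3 = minor third.
The smallest is B2 to C#3, a major second (2 semitones).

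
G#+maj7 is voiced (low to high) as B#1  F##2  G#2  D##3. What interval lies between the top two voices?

Those voices are G#2 and D##3.
G# up to D## is 8 semitones, a half step wider than a perfect fifth, so the interval is augmented.

A5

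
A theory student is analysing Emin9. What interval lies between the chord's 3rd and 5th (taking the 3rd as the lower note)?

major 3rd

The chord tones of E minor ninth are E-G-B-D-F#.
So we need the interval from G up to B.
Counting 3 letters and 4 half steps from G gives a major third.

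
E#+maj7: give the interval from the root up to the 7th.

E#+maj7: E# G## B## D##.
The root is E# and the 7th is D##.
From E# to D## is 11 semitones, exactly the major seventh.

major 7th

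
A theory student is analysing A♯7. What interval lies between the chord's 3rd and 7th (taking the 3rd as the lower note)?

diminished fifth

Spelling the chord: A♯, C𝄪, E♯, G♯.
3rd = C𝄪; 7th = G♯.
From C𝄪 to G♯: 6 semitones over a fifth = diminished.
That tritone between 3rd and 7th is what gives the dominant seventh its pull toward resolution.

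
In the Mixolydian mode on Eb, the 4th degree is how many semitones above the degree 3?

1

The scale is Eb F G Ab Bb C Db.
G up to Ab is a minor second — 1 semitone.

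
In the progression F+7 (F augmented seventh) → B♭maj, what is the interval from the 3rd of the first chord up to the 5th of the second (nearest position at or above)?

minor sixth

The 3rd of F+7 (F augmented seventh) is A; the 5th of B♭maj is F.
6 letter names make it a sixth; at 8 semitones (a half step narrower than major) the quality is minor.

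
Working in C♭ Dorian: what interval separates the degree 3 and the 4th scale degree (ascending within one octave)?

The scale runs C♭ D♭ E𝄫 F♭ G♭ A♭ B𝄫.
Degree 3 = E𝄫; scale degree 4 = F♭.
From E𝄫 to F♭ is 2 semitones, exactly the major second.

major second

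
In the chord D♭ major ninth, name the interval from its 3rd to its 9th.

minor seventh

The chord tones of D♭maj9 (D♭ major ninth) are D♭, F, A♭, C, E♭.
The 3rd is F and the 9th is E♭.
From F to E♭: 10 semitones over a seventh = minor.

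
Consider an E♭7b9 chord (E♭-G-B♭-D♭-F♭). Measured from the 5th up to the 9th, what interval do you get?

The 5th is B♭ and the 9th is F♭.
From B♭ to F♭: 6 semitones over a fifth = diminished.

diminished fifth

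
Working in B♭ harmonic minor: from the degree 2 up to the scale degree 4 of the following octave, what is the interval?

The scale runs B♭ C D♭ E♭ F G♭ A.
That puts C below E♭.
10 letter names make it a tenth; at 15 semitones (a half step narrower than major) the quality is minor.

minor tenth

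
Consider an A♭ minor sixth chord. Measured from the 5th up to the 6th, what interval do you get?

The chord tones of A♭m6 (A♭ minor sixth) are A♭-C♭-E♭-F.
5th = E♭; 6th = F.
From E♭ to F is 2 semitones, exactly the major second.

major second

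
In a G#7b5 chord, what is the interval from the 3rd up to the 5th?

d3

The chord tones of G#7b5 (G# dominant seventh flat five) are G#–B#–D–F#.
So we need the interval from B# up to D.
From B# to D: 2 semitones over a third = diminished.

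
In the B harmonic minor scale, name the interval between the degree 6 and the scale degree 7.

Spelling the B harmonic minor scale: B C# D E F# G A#.
The degree 6 is G and the scale degree 7 is A#.
2 letter names make it a second; at 3 semitones (a half step wider than major) the quality is augmented.

augmented second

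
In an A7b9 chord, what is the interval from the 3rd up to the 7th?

diminished fifth

A7b9 (A dominant seventh flat nine) is spelled A, C#, E, G, Bb.
So we need the interval from C# up to G.
C# up to G is 6 semitones, a half step narrower than a perfect fifth, so the interval is diminished.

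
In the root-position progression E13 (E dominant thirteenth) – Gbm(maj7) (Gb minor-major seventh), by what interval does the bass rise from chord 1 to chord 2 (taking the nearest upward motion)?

d3

The roots are E and Gb.
3 letter names make it a third; at 2 semitones (a whole step narrower than major) the quality is diminished.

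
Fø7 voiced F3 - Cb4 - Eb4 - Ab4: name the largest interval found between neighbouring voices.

Adjacent intervals: F3→Cb4 = diminished fifth; Cb4→Eb4 = major third; Eb4→Ab4 = perfect fourth.
The largest is F3 to Cb4, a diminished fifth (6 semitones).

d5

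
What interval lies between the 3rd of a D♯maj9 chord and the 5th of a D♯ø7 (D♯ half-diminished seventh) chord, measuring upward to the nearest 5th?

diminished third

The 3rd of D♯maj9 is F𝄪; the 5th of D♯ø7 (D♯ half-diminished seventh) is A.
3 letter names make it a third; at 2 semitones (a whole step narrower than major) the quality is diminished.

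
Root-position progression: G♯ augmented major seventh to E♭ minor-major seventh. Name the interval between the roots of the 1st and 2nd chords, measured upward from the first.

The roots are G♯ and E♭.
From G♯ to E♭: 7 semitones over a sixth = diminished.

diminished 6th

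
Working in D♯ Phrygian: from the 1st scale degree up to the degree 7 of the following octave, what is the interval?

The scale runs D♯ E F♯ G♯ A♯ B C♯.
That puts D♯ below C♯.
D♯ up to C♯ is 22 semitones, a half step narrower than a major fourteenth, so the interval is minor.

m14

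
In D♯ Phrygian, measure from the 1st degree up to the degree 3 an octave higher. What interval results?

m10

D♯ phrygian: D♯ E F♯ G♯ A♯ B C♯.
That puts D♯ below F♯.
10 letter names make it a tenth; at 15 semitones (a half step narrower than major) the quality is minor.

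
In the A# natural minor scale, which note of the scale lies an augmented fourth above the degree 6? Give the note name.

B#

The scale is A# B# C# D# E# F# G#.
The degree 6 is F#; an augmented fourth above that is B# — scale degree 2.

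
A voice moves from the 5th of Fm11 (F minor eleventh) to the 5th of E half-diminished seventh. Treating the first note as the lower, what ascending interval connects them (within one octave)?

minor seventh

The 5th of Fm11 (F minor eleventh) is C; the 5th of E half-diminished seventh is Bb.
From C to Bb: 10 semitones over a seventh = minor.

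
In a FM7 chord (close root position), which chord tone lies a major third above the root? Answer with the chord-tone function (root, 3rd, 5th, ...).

3rd

FΔ7: F–A–C–E.
The root is F. A major third above F is A.
A is the chord's 3rd.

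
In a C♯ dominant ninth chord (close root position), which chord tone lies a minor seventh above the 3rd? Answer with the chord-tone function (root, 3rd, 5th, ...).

The chord tones of C♯9 (C♯ dominant ninth) are C♯-E♯-G♯-B-D♯.
The 3rd is E♯. A minor seventh above E♯ is D♯.
D♯ is the chord's 9th.

9th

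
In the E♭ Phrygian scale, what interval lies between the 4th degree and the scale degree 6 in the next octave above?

minor tenth

E♭ phrygian: E♭ F♭ G♭ A♭ B♭ C♭ D♭.
So we need the interval from A♭ up to C♭.
10 letter names make it a tenth; at 15 semitones (a half step narrower than major) the quality is minor.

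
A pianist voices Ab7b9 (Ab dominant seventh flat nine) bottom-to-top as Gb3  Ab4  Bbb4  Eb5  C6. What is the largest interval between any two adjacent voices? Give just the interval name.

Adjacent intervals: Gb3→Ab4 = major ninth; Ab4→Bbb4 = minor second; Bbb4→Eb5 = augmented fourth; Eb5→C6 = major sixth.
The largest is Gb3 to Ab4, a major ninth (14 semitones).

major 9th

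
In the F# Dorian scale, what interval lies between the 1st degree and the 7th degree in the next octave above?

Spelling the F# Dorian scale: F# G# A B C# D# E.
That puts F# below E.
14 letter names make it a fourteenth; at 22 semitones (a half step narrower than major) the quality is minor.

m14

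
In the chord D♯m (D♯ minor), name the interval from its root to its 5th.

perfect 5th

The chord tones of D♯m are D♯ F♯ A♯.
That puts D♯ below A♯.
Counting 5 letters and 7 half steps from D♯ gives a perfect fifth.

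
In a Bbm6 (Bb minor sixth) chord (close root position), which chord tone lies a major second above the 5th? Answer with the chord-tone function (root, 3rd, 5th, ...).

6th

Spelling the chord: Bb–Db–F–G.
The 5th is F. A major second above F is G.
G is the chord's 6th.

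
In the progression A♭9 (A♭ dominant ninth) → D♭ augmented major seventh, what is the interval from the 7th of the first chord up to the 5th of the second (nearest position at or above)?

augmented second

A♭9 (A♭ dominant ninth) has G♭ as its 7th, and D♭ augmented major seventh has A as its 5th.
From G♭ to A: 3 semitones over a second = augmented.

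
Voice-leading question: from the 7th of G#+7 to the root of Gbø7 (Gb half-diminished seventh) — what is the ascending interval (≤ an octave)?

G#+7 has F# as its 7th, and Gbø7 (Gb half-diminished seventh) has Gb as its root.
From F# to Gb: 0 semitones over a second = diminished.

diminished 2nd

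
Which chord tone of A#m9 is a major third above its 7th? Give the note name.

B#

A# minor ninth: A#-C#-E#-G#-B#.
The 7th is G#. A major third above G# is B#.
B# is the chord's 9th.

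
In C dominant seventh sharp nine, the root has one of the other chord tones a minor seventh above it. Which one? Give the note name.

C7#9 is spelled C, E, G, Bb, D#.
The root is C. A minor seventh above C is Bb.
Bb is the chord's 7th.

Bb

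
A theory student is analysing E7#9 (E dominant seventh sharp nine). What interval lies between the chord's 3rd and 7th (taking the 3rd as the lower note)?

diminished 5th

E7#9: E, G#, B, D, F##.
The 3rd is G# and the 7th is D.
G# up to D is 6 semitones, a half step narrower than a perfect fifth, so the interval is diminished.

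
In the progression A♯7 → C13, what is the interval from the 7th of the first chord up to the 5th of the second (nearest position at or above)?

A♯7 has G♯ as its 7th, and C13 has G as its 5th.
G♯ up to G is 11 semitones, a half step narrower than a perfect octave, so the interval is diminished.

diminished octave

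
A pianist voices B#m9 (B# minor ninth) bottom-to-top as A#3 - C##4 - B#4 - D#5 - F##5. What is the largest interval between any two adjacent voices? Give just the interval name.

m7

Adjacent intervals: A#3→C##4 = major third; C##4→B#4 = minor seventh; B#4→D#5 = minor third; D#5→F##5 = major third.
The largest is C##4 to B#4, a minor seventh (10 semitones).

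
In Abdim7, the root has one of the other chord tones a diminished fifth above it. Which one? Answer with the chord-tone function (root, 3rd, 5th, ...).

5th

Spelling the chord: Ab Cb Ebb Gbb.
The root is Ab. A diminished fifth above Ab is Ebb.
Ebb is the chord's 5th.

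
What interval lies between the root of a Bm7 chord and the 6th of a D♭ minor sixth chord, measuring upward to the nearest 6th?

The root of Bm7 is B; the 6th of D♭ minor sixth is B♭.
8 letter names make it an octave; at 11 semitones (a half step narrower than perfect) the quality is diminished.

diminished octave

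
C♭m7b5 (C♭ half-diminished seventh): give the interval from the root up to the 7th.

minor seventh

C♭ø7 (C♭ half-diminished seventh): C♭ E𝄫 G𝄫 B𝄫.
So we need the interval from C♭ up to B𝄫.
7 letter names make it a seventh; at 10 semitones (a half step narrower than major) the quality is minor.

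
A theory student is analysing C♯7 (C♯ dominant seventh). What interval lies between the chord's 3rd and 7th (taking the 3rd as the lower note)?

Spelling the chord: C♯-E♯-G♯-B.
The 3rd is E♯ and the 7th is B.
E♯ up to B is 6 semitones, a half step narrower than a perfect fifth, so the interval is diminished.
That tritone between 3rd and 7th is what gives the dominant seventh its pull toward resolution.

diminished fifth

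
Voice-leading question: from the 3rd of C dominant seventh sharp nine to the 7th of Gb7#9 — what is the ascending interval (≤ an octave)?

diminished 2nd

C dominant seventh sharp nine has E as its 3rd, and Gb7#9 has Fb as its 7th.
2 letter names make it a second; at 0 semitones (a whole step narrower than major) the quality is diminished.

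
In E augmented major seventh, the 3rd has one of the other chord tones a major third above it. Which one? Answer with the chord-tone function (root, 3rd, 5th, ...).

E augmented major seventh: E G# B# D#.
The 3rd is G#. A major third above G# is B#.
B# is the chord's 5th.

5th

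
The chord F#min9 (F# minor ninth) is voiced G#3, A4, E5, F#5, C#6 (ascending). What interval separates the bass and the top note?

perfect 18th

The outer voices are G#3 and C#6.
Counting 18 letters and 29 half steps from G# gives a perfect 18th.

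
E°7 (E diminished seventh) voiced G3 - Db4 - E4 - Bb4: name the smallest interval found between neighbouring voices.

Adjacent intervals: G3→Db4 = diminished fifth; Db4→E4 = augmented second; E4→Bb4 = diminished fifth.
The smallest is Db4 to E4, an augmented second (3 semitones).

augmented 2nd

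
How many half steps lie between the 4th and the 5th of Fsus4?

2

F sus4 is spelled F-B♭-C.
B♭ to C is a major second: 2 semitones.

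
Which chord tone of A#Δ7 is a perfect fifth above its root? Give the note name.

E#

The chord tones of A# major seventh are A#-C##-E#-G##.
The root is A#. A perfect fifth above A# is E#.
E# is the chord's 5th.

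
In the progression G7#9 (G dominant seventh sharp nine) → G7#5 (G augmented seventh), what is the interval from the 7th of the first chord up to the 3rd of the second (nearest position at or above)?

augmented fourth

The 7th of G7#9 (G dominant seventh sharp nine) is F; the 3rd of G7#5 (G augmented seventh) is B.
4 letter names make it a fourth; at 6 semitones (a half step wider than perfect) the quality is augmented.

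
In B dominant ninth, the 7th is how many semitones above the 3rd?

6

B9 (B dominant ninth): B–D#–F#–A–C#.
D# to A is a diminished fifth: 6 semitones.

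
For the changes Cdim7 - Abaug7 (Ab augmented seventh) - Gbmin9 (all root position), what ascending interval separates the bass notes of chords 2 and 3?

The roots are Ab and Gb.
From Ab to Gb: 10 semitones over a seventh = minor.

minor 7th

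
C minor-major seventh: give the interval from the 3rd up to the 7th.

Cm(maj7): C-Eb-G-B.
3rd = Eb; 7th = B.
5 letter names make it a fifth; at 8 semitones (a half step wider than perfect) the quality is augmented.

A5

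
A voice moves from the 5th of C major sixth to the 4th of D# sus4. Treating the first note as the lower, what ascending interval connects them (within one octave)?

C major sixth has G as its 5th, and D# sus4 has G# as its 4th.
G up to G# is 1 semitone, a half step wider than a perfect unison, so the interval is augmented.

augmented 1st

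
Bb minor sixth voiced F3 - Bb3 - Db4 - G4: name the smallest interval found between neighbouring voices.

Adjacent intervals: F3→Bb3 = perfect fourth; Bb3→Db4 = minor third; Db4→G4 = augmented fourth.
The smallest is Bb3 to Db4, a minor third (3 semitones).

minor third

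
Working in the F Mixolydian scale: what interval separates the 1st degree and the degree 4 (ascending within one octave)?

P4

F mixolydian: F G A B♭ C D E♭.
So we need the interval from F up to B♭.
F up to B♭ spans 4 letter names and 5 semitones — a perfect fourth.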